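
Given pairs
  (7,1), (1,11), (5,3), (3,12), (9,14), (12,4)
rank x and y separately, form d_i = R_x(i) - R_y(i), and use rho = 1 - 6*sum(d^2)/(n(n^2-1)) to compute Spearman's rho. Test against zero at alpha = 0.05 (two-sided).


Step 1: Rank x and y separately (midranks; no ties here).
rank(x): 7->4, 1->1, 5->3, 3->2, 9->5, 12->6
rank(y): 1->1, 11->4, 3->2, 12->5, 14->6, 4->3
Step 2: d_i = R_x(i) - R_y(i); compute d_i^2.
  (4-1)^2=9, (1-4)^2=9, (3-2)^2=1, (2-5)^2=9, (5-6)^2=1, (6-3)^2=9
sum(d^2) = 38.
Step 3: rho = 1 - 6*38 / (6*(6^2 - 1)) = 1 - 228/210 = -0.085714.
Step 4: Under H0, t = rho * sqrt((n-2)/(1-rho^2)) = -0.1721 ~ t(4).
Step 5: Two-sided p-value from the t-distribution with 4 df = 0.871743.
Step 6: alpha = 0.05. fail to reject H0.

rho = -0.0857, p = 0.871743, fail to reject H0 at alpha = 0.05.


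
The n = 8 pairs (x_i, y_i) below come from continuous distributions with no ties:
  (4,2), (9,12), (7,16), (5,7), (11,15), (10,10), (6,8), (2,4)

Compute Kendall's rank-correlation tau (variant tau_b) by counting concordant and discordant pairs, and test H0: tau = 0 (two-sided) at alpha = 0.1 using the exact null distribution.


Step 1: Enumerate the 28 unordered pairs (i,j) with i<j and classify each by sign(x_j-x_i) * sign(y_j-y_i).
  (1,2):dx=+5,dy=+10->C; (1,3):dx=+3,dy=+14->C; (1,4):dx=+1,dy=+5->C; (1,5):dx=+7,dy=+13->C
  (1,6):dx=+6,dy=+8->C; (1,7):dx=+2,dy=+6->C; (1,8):dx=-2,dy=+2->D; (2,3):dx=-2,dy=+4->D
  (2,4):dx=-4,dy=-5->C; (2,5):dx=+2,dy=+3->C; (2,6):dx=+1,dy=-2->D; (2,7):dx=-3,dy=-4->C
  (2,8):dx=-7,dy=-8->C; (3,4):dx=-2,dy=-9->C; (3,5):dx=+4,dy=-1->D; (3,6):dx=+3,dy=-6->D
  (3,7):dx=-1,dy=-8->C; (3,8):dx=-5,dy=-12->C; (4,5):dx=+6,dy=+8->C; (4,6):dx=+5,dy=+3->C
  (4,7):dx=+1,dy=+1->C; (4,8):dx=-3,dy=-3->C; (5,6):dx=-1,dy=-5->C; (5,7):dx=-5,dy=-7->C
  (5,8):dx=-9,dy=-11->C; (6,7):dx=-4,dy=-2->C; (6,8):dx=-8,dy=-6->C; (7,8):dx=-4,dy=-4->C
Step 2: C = 23, D = 5, total pairs = 28.
Step 3: tau = (C - D)/(n(n-1)/2) = (23 - 5)/28 = 0.642857.
Step 4: Exact two-sided p-value (enumerate n! = 40320 permutations of y under H0): p = 0.031151.
Step 5: alpha = 0.1. reject H0.

tau_b = 0.6429 (C=23, D=5), p = 0.031151, reject H0.


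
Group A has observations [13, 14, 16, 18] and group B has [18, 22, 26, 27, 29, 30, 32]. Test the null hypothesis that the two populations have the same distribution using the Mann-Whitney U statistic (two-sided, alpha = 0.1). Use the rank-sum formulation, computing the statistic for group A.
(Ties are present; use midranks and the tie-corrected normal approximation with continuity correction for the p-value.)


Step 1: Combine and sort all 11 observations; assign midranks.
sorted (value, group): (13,X), (14,X), (16,X), (18,X), (18,Y), (22,Y), (26,Y), (27,Y), (29,Y), (30,Y), (32,Y)
ranks: 13->1, 14->2, 16->3, 18->4.5, 18->4.5, 22->6, 26->7, 27->8, 29->9, 30->10, 32->11
Step 2: Rank sum for X: R1 = 1 + 2 + 3 + 4.5 = 10.5.
Step 3: U_X = R1 - n1(n1+1)/2 = 10.5 - 4*5/2 = 10.5 - 10 = 0.5.
       U_Y = n1*n2 - U_X = 28 - 0.5 = 27.5.
Step 4: Ties are present, so use the tie-corrected normal approximation (with continuity correction) for the p-value.
Step 5: p-value = 0.013802; compare to alpha = 0.1. reject H0.

U_X = 0.5, p = 0.013802, reject H0 at alpha = 0.1.


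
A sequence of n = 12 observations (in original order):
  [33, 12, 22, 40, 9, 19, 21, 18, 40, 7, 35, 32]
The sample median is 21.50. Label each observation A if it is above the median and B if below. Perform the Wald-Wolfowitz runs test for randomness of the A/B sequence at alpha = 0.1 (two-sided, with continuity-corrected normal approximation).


Step 1: Compute median = 21.50; label A = above, B = below.
Labels in order: ABAABBBBABAA  (n_A = 6, n_B = 6)
Step 2: Count runs R = 7.
Step 3: Under H0 (random ordering), E[R] = 2*n_A*n_B/(n_A+n_B) + 1 = 2*6*6/12 + 1 = 7.0000.
        Var[R] = 2*n_A*n_B*(2*n_A*n_B - n_A - n_B) / ((n_A+n_B)^2 * (n_A+n_B-1)) = 4320/1584 = 2.7273.
        SD[R] = 1.6514.
Step 4: R = E[R], so z = 0 with no continuity correction.
Step 5: Two-sided p-value via normal approximation = 2*(1 - Phi(|z|)) = 1.000000.
Step 6: alpha = 0.1. fail to reject H0.

R = 7, z = 0.0000, p = 1.000000, fail to reject H0.


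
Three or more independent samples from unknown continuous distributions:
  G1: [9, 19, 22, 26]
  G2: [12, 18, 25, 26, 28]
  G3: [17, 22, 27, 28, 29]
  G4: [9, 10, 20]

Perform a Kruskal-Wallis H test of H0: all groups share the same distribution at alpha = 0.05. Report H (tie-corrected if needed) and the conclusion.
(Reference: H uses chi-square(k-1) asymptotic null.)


Step 1: Combine all N = 17 observations and assign midranks.
sorted (value, group, rank): (9,G1,1.5), (9,G4,1.5), (10,G4,3), (12,G2,4), (17,G3,5), (18,G2,6), (19,G1,7), (20,G4,8), (22,G1,9.5), (22,G3,9.5), (25,G2,11), (26,G1,12.5), (26,G2,12.5), (27,G3,14), (28,G2,15.5), (28,G3,15.5), (29,G3,17)
Step 2: Sum ranks within each group.
R_1 = 30.5 (n_1 = 4)
R_2 = 49 (n_2 = 5)
R_3 = 61 (n_3 = 5)
R_4 = 12.5 (n_4 = 3)
Step 3: H = 12/(N(N+1)) * sum(R_i^2/n_i) - 3(N+1)
     = 12/(17*18) * (30.5^2/4 + 49^2/5 + 61^2/5 + 12.5^2/3) - 3*18
     = 0.039216 * 1509.05 - 54
     = 5.178268.
Step 4: Ties present; correction factor C = 1 - 24/(17^3 - 17) = 0.995098. Corrected H = 5.178268 / 0.995098 = 5.203777.
Step 5: Under H0, H ~ chi^2(3); p-value = 0.157469.
Step 6: alpha = 0.05. fail to reject H0.

H = 5.2038, df = 3, p = 0.157469, fail to reject H0.


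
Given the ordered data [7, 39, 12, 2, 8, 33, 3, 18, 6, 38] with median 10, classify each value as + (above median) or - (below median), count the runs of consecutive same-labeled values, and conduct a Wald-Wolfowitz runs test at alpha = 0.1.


Step 1: Compute median = 10; label A = above, B = below.
Labels in order: BAABBABABA  (n_A = 5, n_B = 5)
Step 2: Count runs R = 8.
Step 3: Under H0 (random ordering), E[R] = 2*n_A*n_B/(n_A+n_B) + 1 = 2*5*5/10 + 1 = 6.0000.
        Var[R] = 2*n_A*n_B*(2*n_A*n_B - n_A - n_B) / ((n_A+n_B)^2 * (n_A+n_B-1)) = 2000/900 = 2.2222.
        SD[R] = 1.4907.
Step 4: Continuity-corrected z = (R - 0.5 - E[R]) / SD[R] = (8 - 0.5 - 6.0000) / 1.4907 = 1.0062.
Step 5: Two-sided p-value via normal approximation = 2*(1 - Phi(|z|)) = 0.314305.
Step 6: alpha = 0.1. fail to reject H0.

R = 8, z = 1.0062, p = 0.314305, fail to reject H0.


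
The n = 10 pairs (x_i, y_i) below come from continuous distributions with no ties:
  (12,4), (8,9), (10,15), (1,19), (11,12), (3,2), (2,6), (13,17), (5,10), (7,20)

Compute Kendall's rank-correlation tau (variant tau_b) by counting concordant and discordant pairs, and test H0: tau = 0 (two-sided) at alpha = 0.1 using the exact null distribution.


Step 1: Enumerate the 45 unordered pairs (i,j) with i<j and classify each by sign(x_j-x_i) * sign(y_j-y_i).
  (1,2):dx=-4,dy=+5->D; (1,3):dx=-2,dy=+11->D; (1,4):dx=-11,dy=+15->D; (1,5):dx=-1,dy=+8->D
  (1,6):dx=-9,dy=-2->C; (1,7):dx=-10,dy=+2->D; (1,8):dx=+1,dy=+13->C; (1,9):dx=-7,dy=+6->D
  (1,10):dx=-5,dy=+16->D; (2,3):dx=+2,dy=+6->C; (2,4):dx=-7,dy=+10->D; (2,5):dx=+3,dy=+3->C
  (2,6):dx=-5,dy=-7->C; (2,7):dx=-6,dy=-3->C; (2,8):dx=+5,dy=+8->C; (2,9):dx=-3,dy=+1->D
  (2,10):dx=-1,dy=+11->D; (3,4):dx=-9,dy=+4->D; (3,5):dx=+1,dy=-3->D; (3,6):dx=-7,dy=-13->C
  (3,7):dx=-8,dy=-9->C; (3,8):dx=+3,dy=+2->C; (3,9):dx=-5,dy=-5->C; (3,10):dx=-3,dy=+5->D
  (4,5):dx=+10,dy=-7->D; (4,6):dx=+2,dy=-17->D; (4,7):dx=+1,dy=-13->D; (4,8):dx=+12,dy=-2->D
  (4,9):dx=+4,dy=-9->D; (4,10):dx=+6,dy=+1->C; (5,6):dx=-8,dy=-10->C; (5,7):dx=-9,dy=-6->C
  (5,8):dx=+2,dy=+5->C; (5,9):dx=-6,dy=-2->C; (5,10):dx=-4,dy=+8->D; (6,7):dx=-1,dy=+4->D
  (6,8):dx=+10,dy=+15->C; (6,9):dx=+2,dy=+8->C; (6,10):dx=+4,dy=+18->C; (7,8):dx=+11,dy=+11->C
  (7,9):dx=+3,dy=+4->C; (7,10):dx=+5,dy=+14->C; (8,9):dx=-8,dy=-7->C; (8,10):dx=-6,dy=+3->D
  (9,10):dx=+2,dy=+10->C
Step 2: C = 24, D = 21, total pairs = 45.
Step 3: tau = (C - D)/(n(n-1)/2) = (24 - 21)/45 = 0.066667.
Step 4: Exact two-sided p-value (enumerate n! = 3628800 permutations of y under H0): p = 0.861801.
Step 5: alpha = 0.1. fail to reject H0.

tau_b = 0.0667 (C=24, D=21), p = 0.861801, fail to reject H0.


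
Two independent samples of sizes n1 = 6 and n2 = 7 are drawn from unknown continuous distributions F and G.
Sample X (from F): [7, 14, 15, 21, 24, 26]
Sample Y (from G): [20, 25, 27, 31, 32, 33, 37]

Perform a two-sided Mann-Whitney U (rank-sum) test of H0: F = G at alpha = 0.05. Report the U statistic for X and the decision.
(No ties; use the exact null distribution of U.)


Step 1: Combine and sort all 13 observations; assign midranks.
sorted (value, group): (7,X), (14,X), (15,X), (20,Y), (21,X), (24,X), (25,Y), (26,X), (27,Y), (31,Y), (32,Y), (33,Y), (37,Y)
ranks: 7->1, 14->2, 15->3, 20->4, 21->5, 24->6, 25->7, 26->8, 27->9, 31->10, 32->11, 33->12, 37->13
Step 2: Rank sum for X: R1 = 1 + 2 + 3 + 5 + 6 + 8 = 25.
Step 3: U_X = R1 - n1(n1+1)/2 = 25 - 6*7/2 = 25 - 21 = 4.
       U_Y = n1*n2 - U_X = 42 - 4 = 38.
Step 4: No ties, so the exact null distribution of U (based on enumerating the C(13,6) = 1716 equally likely rank assignments) gives the two-sided p-value.
Step 5: p-value = 0.013986; compare to alpha = 0.05. reject H0.

U_X = 4, p = 0.013986, reject H0 at alpha = 0.05.


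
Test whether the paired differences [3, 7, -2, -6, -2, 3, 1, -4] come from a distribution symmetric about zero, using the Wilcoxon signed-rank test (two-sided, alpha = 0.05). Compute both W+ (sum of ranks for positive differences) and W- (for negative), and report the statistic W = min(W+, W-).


Step 1: Drop any zero differences (none here) and take |d_i|.
|d| = [3, 7, 2, 6, 2, 3, 1, 4]
Step 2: Midrank |d_i| (ties get averaged ranks).
ranks: |3|->4.5, |7|->8, |2|->2.5, |6|->7, |2|->2.5, |3|->4.5, |1|->1, |4|->6
Step 3: Attach original signs; sum ranks with positive sign and with negative sign.
W+ = 4.5 + 8 + 4.5 + 1 = 18
W- = 2.5 + 7 + 2.5 + 6 = 18
(Check: W+ + W- = 36 should equal n(n+1)/2 = 36.)
Step 4: Test statistic W = min(W+, W-) = 18.
Step 5: Ties in |d|, so use the tie-corrected normal approximation.
        E[W] = n(n+1)/4 = 8*9/4 = 18.
        Tie groups: |d|=2 (t=2), |d|=3 (t=2); sum(t^3 - t) = 12.
        Var[W] = n(n+1)(2n+1)/24 - sum(t^3-t)/48 = 1224/24 - 12/48 = 50.75.
        z = (W - E[W]) / sqrt(Var[W]) = (18 - 18) / 7.1239 = 0.0000.
        Two-sided p = 2*Phi(z) = 1.000000.
Step 6: alpha = 0.05. fail to reject H0.

W+ = 18, W- = 18, W = min = 18, p = 1.000000, fail to reject H0.


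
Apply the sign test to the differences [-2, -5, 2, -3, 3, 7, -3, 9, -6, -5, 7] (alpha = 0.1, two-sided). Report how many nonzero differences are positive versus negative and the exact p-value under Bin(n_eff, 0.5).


Step 1: Discard zero differences. Original n = 11; n_eff = number of nonzero differences = 11.
Nonzero differences (with sign): -2, -5, +2, -3, +3, +7, -3, +9, -6, -5, +7
Step 2: Count signs: positive = 5, negative = 6.
Step 3: Under H0: P(positive) = 0.5, so the number of positives S ~ Bin(11, 0.5).
Step 4: Two-sided exact p-value = sum of Bin(11,0.5) probabilities at or below the observed probability = 1.000000.
Step 5: alpha = 0.1. fail to reject H0.

n_eff = 11, pos = 5, neg = 6, p = 1.000000, fail to reject H0.


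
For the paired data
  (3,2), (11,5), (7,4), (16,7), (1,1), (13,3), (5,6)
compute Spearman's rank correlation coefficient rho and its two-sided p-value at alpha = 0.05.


Step 1: Rank x and y separately (midranks; no ties here).
rank(x): 3->2, 11->5, 7->4, 16->7, 1->1, 13->6, 5->3
rank(y): 2->2, 5->5, 4->4, 7->7, 1->1, 3->3, 6->6
Step 2: d_i = R_x(i) - R_y(i); compute d_i^2.
  (2-2)^2=0, (5-5)^2=0, (4-4)^2=0, (7-7)^2=0, (1-1)^2=0, (6-3)^2=9, (3-6)^2=9
sum(d^2) = 18.
Step 3: rho = 1 - 6*18 / (7*(7^2 - 1)) = 1 - 108/336 = 0.678571.
Step 4: Under H0, t = rho * sqrt((n-2)/(1-rho^2)) = 2.0657 ~ t(5).
Step 5: Two-sided p-value from the t-distribution with 5 df = 0.093750.
Step 6: alpha = 0.05. fail to reject H0.

rho = 0.6786, p = 0.093750, fail to reject H0 at alpha = 0.05.


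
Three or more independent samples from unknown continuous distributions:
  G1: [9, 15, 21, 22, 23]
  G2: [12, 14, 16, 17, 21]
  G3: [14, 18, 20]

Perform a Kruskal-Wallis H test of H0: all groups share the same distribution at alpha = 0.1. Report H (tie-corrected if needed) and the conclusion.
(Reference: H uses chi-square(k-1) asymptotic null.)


Step 1: Combine all N = 13 observations and assign midranks.
sorted (value, group, rank): (9,G1,1), (12,G2,2), (14,G2,3.5), (14,G3,3.5), (15,G1,5), (16,G2,6), (17,G2,7), (18,G3,8), (20,G3,9), (21,G1,10.5), (21,G2,10.5), (22,G1,12), (23,G1,13)
Step 2: Sum ranks within each group.
R_1 = 41.5 (n_1 = 5)
R_2 = 29 (n_2 = 5)
R_3 = 20.5 (n_3 = 3)
Step 3: H = 12/(N(N+1)) * sum(R_i^2/n_i) - 3(N+1)
     = 12/(13*14) * (41.5^2/5 + 29^2/5 + 20.5^2/3) - 3*14
     = 0.065934 * 652.733 - 42
     = 1.037363.
Step 4: Ties present; correction factor C = 1 - 12/(13^3 - 13) = 0.994505. Corrected H = 1.037363 / 0.994505 = 1.043094.
Step 5: Under H0, H ~ chi^2(2); p-value = 0.593602.
Step 6: alpha = 0.1. fail to reject H0.

H = 1.0431, df = 2, p = 0.593602, fail to reject H0.


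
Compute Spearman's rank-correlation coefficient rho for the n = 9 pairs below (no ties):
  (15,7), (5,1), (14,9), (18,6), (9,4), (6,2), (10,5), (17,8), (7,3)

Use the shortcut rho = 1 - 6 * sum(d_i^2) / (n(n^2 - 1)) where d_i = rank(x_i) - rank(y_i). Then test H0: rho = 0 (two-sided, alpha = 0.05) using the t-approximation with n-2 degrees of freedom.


Step 1: Rank x and y separately (midranks; no ties here).
rank(x): 15->7, 5->1, 14->6, 18->9, 9->4, 6->2, 10->5, 17->8, 7->3
rank(y): 7->7, 1->1, 9->9, 6->6, 4->4, 2->2, 5->5, 8->8, 3->3
Step 2: d_i = R_x(i) - R_y(i); compute d_i^2.
  (7-7)^2=0, (1-1)^2=0, (6-9)^2=9, (9-6)^2=9, (4-4)^2=0, (2-2)^2=0, (5-5)^2=0, (8-8)^2=0, (3-3)^2=0
sum(d^2) = 18.
Step 3: rho = 1 - 6*18 / (9*(9^2 - 1)) = 1 - 108/720 = 0.850000.
Step 4: Under H0, t = rho * sqrt((n-2)/(1-rho^2)) = 4.2691 ~ t(7).
Step 5: Two-sided p-value from the t-distribution with 7 df = 0.003705.
Step 6: alpha = 0.05. reject H0.

rho = 0.8500, p = 0.003705, reject H0 at alpha = 0.05.


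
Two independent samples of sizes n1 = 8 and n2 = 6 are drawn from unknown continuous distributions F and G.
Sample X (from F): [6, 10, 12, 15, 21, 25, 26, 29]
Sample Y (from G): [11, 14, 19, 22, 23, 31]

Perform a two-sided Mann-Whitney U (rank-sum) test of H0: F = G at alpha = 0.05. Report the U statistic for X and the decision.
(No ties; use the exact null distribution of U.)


Step 1: Combine and sort all 14 observations; assign midranks.
sorted (value, group): (6,X), (10,X), (11,Y), (12,X), (14,Y), (15,X), (19,Y), (21,X), (22,Y), (23,Y), (25,X), (26,X), (29,X), (31,Y)
ranks: 6->1, 10->2, 11->3, 12->4, 14->5, 15->6, 19->7, 21->8, 22->9, 23->10, 25->11, 26->12, 29->13, 31->14
Step 2: Rank sum for X: R1 = 1 + 2 + 4 + 6 + 8 + 11 + 12 + 13 = 57.
Step 3: U_X = R1 - n1(n1+1)/2 = 57 - 8*9/2 = 57 - 36 = 21.
       U_Y = n1*n2 - U_X = 48 - 21 = 27.
Step 4: No ties, so the exact null distribution of U (based on enumerating the C(14,8) = 3003 equally likely rank assignments) gives the two-sided p-value.
Step 5: p-value = 0.754579; compare to alpha = 0.05. fail to reject H0.

U_X = 21, p = 0.754579, fail to reject H0 at alpha = 0.05.


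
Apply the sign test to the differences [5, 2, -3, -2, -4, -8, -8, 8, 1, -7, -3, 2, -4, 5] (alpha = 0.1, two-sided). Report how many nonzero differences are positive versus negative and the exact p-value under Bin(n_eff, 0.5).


Step 1: Discard zero differences. Original n = 14; n_eff = number of nonzero differences = 14.
Nonzero differences (with sign): +5, +2, -3, -2, -4, -8, -8, +8, +1, -7, -3, +2, -4, +5
Step 2: Count signs: positive = 6, negative = 8.
Step 3: Under H0: P(positive) = 0.5, so the number of positives S ~ Bin(14, 0.5).
Step 4: Two-sided exact p-value = sum of Bin(14,0.5) probabilities at or below the observed probability = 0.790527.
Step 5: alpha = 0.1. fail to reject H0.

n_eff = 14, pos = 6, neg = 8, p = 0.790527, fail to reject H0.


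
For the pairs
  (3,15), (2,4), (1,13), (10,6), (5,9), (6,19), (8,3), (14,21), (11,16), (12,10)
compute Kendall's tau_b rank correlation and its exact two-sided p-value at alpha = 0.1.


Step 1: Enumerate the 45 unordered pairs (i,j) with i<j and classify each by sign(x_j-x_i) * sign(y_j-y_i).
  (1,2):dx=-1,dy=-11->C; (1,3):dx=-2,dy=-2->C; (1,4):dx=+7,dy=-9->D; (1,5):dx=+2,dy=-6->D
  (1,6):dx=+3,dy=+4->C; (1,7):dx=+5,dy=-12->D; (1,8):dx=+11,dy=+6->C; (1,9):dx=+8,dy=+1->C
  (1,10):dx=+9,dy=-5->D; (2,3):dx=-1,dy=+9->D; (2,4):dx=+8,dy=+2->C; (2,5):dx=+3,dy=+5->C
  (2,6):dx=+4,dy=+15->C; (2,7):dx=+6,dy=-1->D; (2,8):dx=+12,dy=+17->C; (2,9):dx=+9,dy=+12->C
  (2,10):dx=+10,dy=+6->C; (3,4):dx=+9,dy=-7->D; (3,5):dx=+4,dy=-4->D; (3,6):dx=+5,dy=+6->C
  (3,7):dx=+7,dy=-10->D; (3,8):dx=+13,dy=+8->C; (3,9):dx=+10,dy=+3->C; (3,10):dx=+11,dy=-3->D
  (4,5):dx=-5,dy=+3->D; (4,6):dx=-4,dy=+13->D; (4,7):dx=-2,dy=-3->C; (4,8):dx=+4,dy=+15->C
  (4,9):dx=+1,dy=+10->C; (4,10):dx=+2,dy=+4->C; (5,6):dx=+1,dy=+10->C; (5,7):dx=+3,dy=-6->D
  (5,8):dx=+9,dy=+12->C; (5,9):dx=+6,dy=+7->C; (5,10):dx=+7,dy=+1->C; (6,7):dx=+2,dy=-16->D
  (6,8):dx=+8,dy=+2->C; (6,9):dx=+5,dy=-3->D; (6,10):dx=+6,dy=-9->D; (7,8):dx=+6,dy=+18->C
  (7,9):dx=+3,dy=+13->C; (7,10):dx=+4,dy=+7->C; (8,9):dx=-3,dy=-5->C; (8,10):dx=-2,dy=-11->C
  (9,10):dx=+1,dy=-6->D
Step 2: C = 28, D = 17, total pairs = 45.
Step 3: tau = (C - D)/(n(n-1)/2) = (28 - 17)/45 = 0.244444.
Step 4: Exact two-sided p-value (enumerate n! = 3628800 permutations of y under H0): p = 0.380720.
Step 5: alpha = 0.1. fail to reject H0.

tau_b = 0.2444 (C=28, D=17), p = 0.380720, fail to reject H0.


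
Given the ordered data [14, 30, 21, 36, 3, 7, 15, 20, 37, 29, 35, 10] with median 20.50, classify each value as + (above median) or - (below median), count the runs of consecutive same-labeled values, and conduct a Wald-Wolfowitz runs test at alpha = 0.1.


Step 1: Compute median = 20.50; label A = above, B = below.
Labels in order: BAAABBBBAAAB  (n_A = 6, n_B = 6)
Step 2: Count runs R = 5.
Step 3: Under H0 (random ordering), E[R] = 2*n_A*n_B/(n_A+n_B) + 1 = 2*6*6/12 + 1 = 7.0000.
        Var[R] = 2*n_A*n_B*(2*n_A*n_B - n_A - n_B) / ((n_A+n_B)^2 * (n_A+n_B-1)) = 4320/1584 = 2.7273.
        SD[R] = 1.6514.
Step 4: Continuity-corrected z = (R + 0.5 - E[R]) / SD[R] = (5 + 0.5 - 7.0000) / 1.6514 = -0.9083.
Step 5: Two-sided p-value via normal approximation = 2*(1 - Phi(|z|)) = 0.363722.
Step 6: alpha = 0.1. fail to reject H0.

R = 5, z = -0.9083, p = 0.363722, fail to reject H0.


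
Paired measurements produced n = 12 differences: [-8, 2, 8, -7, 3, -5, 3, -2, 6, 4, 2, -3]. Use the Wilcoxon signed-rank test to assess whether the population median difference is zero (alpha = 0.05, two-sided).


Step 1: Drop any zero differences (none here) and take |d_i|.
|d| = [8, 2, 8, 7, 3, 5, 3, 2, 6, 4, 2, 3]
Step 2: Midrank |d_i| (ties get averaged ranks).
ranks: |8|->11.5, |2|->2, |8|->11.5, |7|->10, |3|->5, |5|->8, |3|->5, |2|->2, |6|->9, |4|->7, |2|->2, |3|->5
Step 3: Attach original signs; sum ranks with positive sign and with negative sign.
W+ = 2 + 11.5 + 5 + 5 + 9 + 7 + 2 = 41.5
W- = 11.5 + 10 + 8 + 2 + 5 = 36.5
(Check: W+ + W- = 78 should equal n(n+1)/2 = 78.)
Step 4: Test statistic W = min(W+, W-) = 36.5.
Step 5: Ties in |d|, so use the tie-corrected normal approximation.
        E[W] = n(n+1)/4 = 12*13/4 = 39.
        Tie groups: |d|=2 (t=3), |d|=3 (t=3), |d|=8 (t=2); sum(t^3 - t) = 54.
        Var[W] = n(n+1)(2n+1)/24 - sum(t^3-t)/48 = 3900/24 - 54/48 = 161.375.
        z = (W - E[W]) / sqrt(Var[W]) = (36.5 - 39) / 12.7033 = -0.1968.
        Two-sided p = 2*Phi(z) = 0.843985.
Step 6: alpha = 0.05. fail to reject H0.

W+ = 41.5, W- = 36.5, W = min = 36.5, p = 0.843985, fail to reject H0.


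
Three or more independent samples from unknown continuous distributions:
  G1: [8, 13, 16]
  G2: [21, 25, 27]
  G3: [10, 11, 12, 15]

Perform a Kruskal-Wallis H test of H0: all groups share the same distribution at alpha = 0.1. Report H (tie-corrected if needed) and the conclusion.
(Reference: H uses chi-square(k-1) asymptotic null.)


Step 1: Combine all N = 10 observations and assign midranks.
sorted (value, group, rank): (8,G1,1), (10,G3,2), (11,G3,3), (12,G3,4), (13,G1,5), (15,G3,6), (16,G1,7), (21,G2,8), (25,G2,9), (27,G2,10)
Step 2: Sum ranks within each group.
R_1 = 13 (n_1 = 3)
R_2 = 27 (n_2 = 3)
R_3 = 15 (n_3 = 4)
Step 3: H = 12/(N(N+1)) * sum(R_i^2/n_i) - 3(N+1)
     = 12/(10*11) * (13^2/3 + 27^2/3 + 15^2/4) - 3*11
     = 0.109091 * 355.583 - 33
     = 5.790909.
Step 4: No ties, so H is used without correction.
Step 5: Under H0, H ~ chi^2(2); p-value = 0.055274.
Step 6: alpha = 0.1. reject H0.

H = 5.7909, df = 2, p = 0.055274, reject H0.


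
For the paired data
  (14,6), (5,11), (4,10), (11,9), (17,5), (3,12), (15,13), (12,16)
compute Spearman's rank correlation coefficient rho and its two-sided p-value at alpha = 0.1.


Step 1: Rank x and y separately (midranks; no ties here).
rank(x): 14->6, 5->3, 4->2, 11->4, 17->8, 3->1, 15->7, 12->5
rank(y): 6->2, 11->5, 10->4, 9->3, 5->1, 12->6, 13->7, 16->8
Step 2: d_i = R_x(i) - R_y(i); compute d_i^2.
  (6-2)^2=16, (3-5)^2=4, (2-4)^2=4, (4-3)^2=1, (8-1)^2=49, (1-6)^2=25, (7-7)^2=0, (5-8)^2=9
sum(d^2) = 108.
Step 3: rho = 1 - 6*108 / (8*(8^2 - 1)) = 1 - 648/504 = -0.285714.
Step 4: Under H0, t = rho * sqrt((n-2)/(1-rho^2)) = -0.7303 ~ t(6).
Step 5: Two-sided p-value from the t-distribution with 6 df = 0.492726.
Step 6: alpha = 0.1. fail to reject H0.

rho = -0.2857, p = 0.492726, fail to reject H0 at alpha = 0.1.


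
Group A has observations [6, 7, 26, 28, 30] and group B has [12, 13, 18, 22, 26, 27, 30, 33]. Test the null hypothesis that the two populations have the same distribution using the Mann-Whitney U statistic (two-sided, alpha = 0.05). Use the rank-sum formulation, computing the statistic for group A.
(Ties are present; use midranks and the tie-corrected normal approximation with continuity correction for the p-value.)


Step 1: Combine and sort all 13 observations; assign midranks.
sorted (value, group): (6,X), (7,X), (12,Y), (13,Y), (18,Y), (22,Y), (26,X), (26,Y), (27,Y), (28,X), (30,X), (30,Y), (33,Y)
ranks: 6->1, 7->2, 12->3, 13->4, 18->5, 22->6, 26->7.5, 26->7.5, 27->9, 28->10, 30->11.5, 30->11.5, 33->13
Step 2: Rank sum for X: R1 = 1 + 2 + 7.5 + 10 + 11.5 = 32.
Step 3: U_X = R1 - n1(n1+1)/2 = 32 - 5*6/2 = 32 - 15 = 17.
       U_Y = n1*n2 - U_X = 40 - 17 = 23.
Step 4: Ties are present, so use the tie-corrected normal approximation (with continuity correction) for the p-value.
Step 5: p-value = 0.713640; compare to alpha = 0.05. fail to reject H0.

U_X = 17, p = 0.713640, fail to reject H0 at alpha = 0.05.


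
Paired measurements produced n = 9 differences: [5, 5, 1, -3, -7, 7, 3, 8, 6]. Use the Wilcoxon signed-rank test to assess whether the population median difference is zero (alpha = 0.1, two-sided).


Step 1: Drop any zero differences (none here) and take |d_i|.
|d| = [5, 5, 1, 3, 7, 7, 3, 8, 6]
Step 2: Midrank |d_i| (ties get averaged ranks).
ranks: |5|->4.5, |5|->4.5, |1|->1, |3|->2.5, |7|->7.5, |7|->7.5, |3|->2.5, |8|->9, |6|->6
Step 3: Attach original signs; sum ranks with positive sign and with negative sign.
W+ = 4.5 + 4.5 + 1 + 7.5 + 2.5 + 9 + 6 = 35
W- = 2.5 + 7.5 = 10
(Check: W+ + W- = 45 should equal n(n+1)/2 = 45.)
Step 4: Test statistic W = min(W+, W-) = 10.
Step 5: Ties in |d|, so use the tie-corrected normal approximation.
        E[W] = n(n+1)/4 = 9*10/4 = 22.5.
        Tie groups: |d|=3 (t=2), |d|=5 (t=2), |d|=7 (t=2); sum(t^3 - t) = 18.
        Var[W] = n(n+1)(2n+1)/24 - sum(t^3-t)/48 = 1710/24 - 18/48 = 70.875.
        z = (W - E[W]) / sqrt(Var[W]) = (10 - 22.5) / 8.4187 = -1.4848.
        Two-sided p = 2*Phi(z) = 0.137601.
Step 6: alpha = 0.1. fail to reject H0.

W+ = 35, W- = 10, W = min = 10, p = 0.137601, fail to reject H0.


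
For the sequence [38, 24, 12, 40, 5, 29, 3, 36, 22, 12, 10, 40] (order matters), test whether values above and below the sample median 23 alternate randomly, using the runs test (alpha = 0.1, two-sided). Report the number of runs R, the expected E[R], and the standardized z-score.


Step 1: Compute median = 23; label A = above, B = below.
Labels in order: AABABABABBBA  (n_A = 6, n_B = 6)
Step 2: Count runs R = 9.
Step 3: Under H0 (random ordering), E[R] = 2*n_A*n_B/(n_A+n_B) + 1 = 2*6*6/12 + 1 = 7.0000.
        Var[R] = 2*n_A*n_B*(2*n_A*n_B - n_A - n_B) / ((n_A+n_B)^2 * (n_A+n_B-1)) = 4320/1584 = 2.7273.
        SD[R] = 1.6514.
Step 4: Continuity-corrected z = (R - 0.5 - E[R]) / SD[R] = (9 - 0.5 - 7.0000) / 1.6514 = 0.9083.
Step 5: Two-sided p-value via normal approximation = 2*(1 - Phi(|z|)) = 0.363722.
Step 6: alpha = 0.1. fail to reject H0.

R = 9, z = 0.9083, p = 0.363722, fail to reject H0.


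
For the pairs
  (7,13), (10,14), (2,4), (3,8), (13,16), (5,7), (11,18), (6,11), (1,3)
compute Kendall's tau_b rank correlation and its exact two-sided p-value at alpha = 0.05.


Step 1: Enumerate the 36 unordered pairs (i,j) with i<j and classify each by sign(x_j-x_i) * sign(y_j-y_i).
  (1,2):dx=+3,dy=+1->C; (1,3):dx=-5,dy=-9->C; (1,4):dx=-4,dy=-5->C; (1,5):dx=+6,dy=+3->C
  (1,6):dx=-2,dy=-6->C; (1,7):dx=+4,dy=+5->C; (1,8):dx=-1,dy=-2->C; (1,9):dx=-6,dy=-10->C
  (2,3):dx=-8,dy=-10->C; (2,4):dx=-7,dy=-6->C; (2,5):dx=+3,dy=+2->C; (2,6):dx=-5,dy=-7->C
  (2,7):dx=+1,dy=+4->C; (2,8):dx=-4,dy=-3->C; (2,9):dx=-9,dy=-11->C; (3,4):dx=+1,dy=+4->C
  (3,5):dx=+11,dy=+12->C; (3,6):dx=+3,dy=+3->C; (3,7):dx=+9,dy=+14->C; (3,8):dx=+4,dy=+7->C
  (3,9):dx=-1,dy=-1->C; (4,5):dx=+10,dy=+8->C; (4,6):dx=+2,dy=-1->D; (4,7):dx=+8,dy=+10->C
  (4,8):dx=+3,dy=+3->C; (4,9):dx=-2,dy=-5->C; (5,6):dx=-8,dy=-9->C; (5,7):dx=-2,dy=+2->D
  (5,8):dx=-7,dy=-5->C; (5,9):dx=-12,dy=-13->C; (6,7):dx=+6,dy=+11->C; (6,8):dx=+1,dy=+4->C
  (6,9):dx=-4,dy=-4->C; (7,8):dx=-5,dy=-7->C; (7,9):dx=-10,dy=-15->C; (8,9):dx=-5,dy=-8->C
Step 2: C = 34, D = 2, total pairs = 36.
Step 3: tau = (C - D)/(n(n-1)/2) = (34 - 2)/36 = 0.888889.
Step 4: Exact two-sided p-value (enumerate n! = 362880 permutations of y under H0): p = 0.000243.
Step 5: alpha = 0.05. reject H0.

tau_b = 0.8889 (C=34, D=2), p = 0.000243, reject H0.


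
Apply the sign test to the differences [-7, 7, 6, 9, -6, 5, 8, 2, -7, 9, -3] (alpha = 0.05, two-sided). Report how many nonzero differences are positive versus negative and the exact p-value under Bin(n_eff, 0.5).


Step 1: Discard zero differences. Original n = 11; n_eff = number of nonzero differences = 11.
Nonzero differences (with sign): -7, +7, +6, +9, -6, +5, +8, +2, -7, +9, -3
Step 2: Count signs: positive = 7, negative = 4.
Step 3: Under H0: P(positive) = 0.5, so the number of positives S ~ Bin(11, 0.5).
Step 4: Two-sided exact p-value = sum of Bin(11,0.5) probabilities at or below the observed probability = 0.548828.
Step 5: alpha = 0.05. fail to reject H0.

n_eff = 11, pos = 7, neg = 4, p = 0.548828, fail to reject H0.


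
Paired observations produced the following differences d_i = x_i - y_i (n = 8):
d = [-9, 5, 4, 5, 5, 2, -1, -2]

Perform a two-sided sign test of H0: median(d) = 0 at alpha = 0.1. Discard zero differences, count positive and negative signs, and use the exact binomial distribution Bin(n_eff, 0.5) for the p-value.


Step 1: Discard zero differences. Original n = 8; n_eff = number of nonzero differences = 8.
Nonzero differences (with sign): -9, +5, +4, +5, +5, +2, -1, -2
Step 2: Count signs: positive = 5, negative = 3.
Step 3: Under H0: P(positive) = 0.5, so the number of positives S ~ Bin(8, 0.5).
Step 4: Two-sided exact p-value = sum of Bin(8,0.5) probabilities at or below the observed probability = 0.726562.
Step 5: alpha = 0.1. fail to reject H0.

n_eff = 8, pos = 5, neg = 3, p = 0.726562, fail to reject H0.


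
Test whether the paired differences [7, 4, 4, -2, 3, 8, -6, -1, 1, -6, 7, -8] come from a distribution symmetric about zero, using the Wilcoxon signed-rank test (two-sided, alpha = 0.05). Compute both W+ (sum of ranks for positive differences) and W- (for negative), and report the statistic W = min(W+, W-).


Step 1: Drop any zero differences (none here) and take |d_i|.
|d| = [7, 4, 4, 2, 3, 8, 6, 1, 1, 6, 7, 8]
Step 2: Midrank |d_i| (ties get averaged ranks).
ranks: |7|->9.5, |4|->5.5, |4|->5.5, |2|->3, |3|->4, |8|->11.5, |6|->7.5, |1|->1.5, |1|->1.5, |6|->7.5, |7|->9.5, |8|->11.5
Step 3: Attach original signs; sum ranks with positive sign and with negative sign.
W+ = 9.5 + 5.5 + 5.5 + 4 + 11.5 + 1.5 + 9.5 = 47
W- = 3 + 7.5 + 1.5 + 7.5 + 11.5 = 31
(Check: W+ + W- = 78 should equal n(n+1)/2 = 78.)
Step 4: Test statistic W = min(W+, W-) = 31.
Step 5: Ties in |d|, so use the tie-corrected normal approximation.
        E[W] = n(n+1)/4 = 12*13/4 = 39.
        Tie groups: |d|=1 (t=2), |d|=4 (t=2), |d|=6 (t=2), |d|=7 (t=2), |d|=8 (t=2); sum(t^3 - t) = 30.
        Var[W] = n(n+1)(2n+1)/24 - sum(t^3-t)/48 = 3900/24 - 30/48 = 161.875.
        z = (W - E[W]) / sqrt(Var[W]) = (31 - 39) / 12.7230 = -0.6288.
        Two-sided p = 2*Phi(z) = 0.529492.
Step 6: alpha = 0.05. fail to reject H0.

W+ = 47, W- = 31, W = min = 31, p = 0.529492, fail to reject H0.


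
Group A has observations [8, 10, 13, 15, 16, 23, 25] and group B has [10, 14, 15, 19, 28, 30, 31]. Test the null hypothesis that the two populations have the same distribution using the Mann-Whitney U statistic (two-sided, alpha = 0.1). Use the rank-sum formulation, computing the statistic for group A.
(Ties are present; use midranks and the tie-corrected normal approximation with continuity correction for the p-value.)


Step 1: Combine and sort all 14 observations; assign midranks.
sorted (value, group): (8,X), (10,X), (10,Y), (13,X), (14,Y), (15,X), (15,Y), (16,X), (19,Y), (23,X), (25,X), (28,Y), (30,Y), (31,Y)
ranks: 8->1, 10->2.5, 10->2.5, 13->4, 14->5, 15->6.5, 15->6.5, 16->8, 19->9, 23->10, 25->11, 28->12, 30->13, 31->14
Step 2: Rank sum for X: R1 = 1 + 2.5 + 4 + 6.5 + 8 + 10 + 11 = 43.
Step 3: U_X = R1 - n1(n1+1)/2 = 43 - 7*8/2 = 43 - 28 = 15.
       U_Y = n1*n2 - U_X = 49 - 15 = 34.
Step 4: Ties are present, so use the tie-corrected normal approximation (with continuity correction) for the p-value.
Step 5: p-value = 0.249110; compare to alpha = 0.1. fail to reject H0.

U_X = 15, p = 0.249110, fail to reject H0 at alpha = 0.1.


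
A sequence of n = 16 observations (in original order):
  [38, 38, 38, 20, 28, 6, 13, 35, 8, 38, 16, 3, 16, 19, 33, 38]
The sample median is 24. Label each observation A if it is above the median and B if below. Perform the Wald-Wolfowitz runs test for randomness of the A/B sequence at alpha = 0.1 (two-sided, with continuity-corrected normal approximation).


Step 1: Compute median = 24; label A = above, B = below.
Labels in order: AAABABBABABBBBAA  (n_A = 8, n_B = 8)
Step 2: Count runs R = 9.
Step 3: Under H0 (random ordering), E[R] = 2*n_A*n_B/(n_A+n_B) + 1 = 2*8*8/16 + 1 = 9.0000.
        Var[R] = 2*n_A*n_B*(2*n_A*n_B - n_A - n_B) / ((n_A+n_B)^2 * (n_A+n_B-1)) = 14336/3840 = 3.7333.
        SD[R] = 1.9322.
Step 4: R = E[R], so z = 0 with no continuity correction.
Step 5: Two-sided p-value via normal approximation = 2*(1 - Phi(|z|)) = 1.000000.
Step 6: alpha = 0.1. fail to reject H0.

R = 9, z = 0.0000, p = 1.000000, fail to reject H0.


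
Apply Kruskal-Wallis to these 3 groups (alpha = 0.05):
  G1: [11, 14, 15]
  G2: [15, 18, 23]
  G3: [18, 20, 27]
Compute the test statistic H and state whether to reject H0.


Step 1: Combine all N = 9 observations and assign midranks.
sorted (value, group, rank): (11,G1,1), (14,G1,2), (15,G1,3.5), (15,G2,3.5), (18,G2,5.5), (18,G3,5.5), (20,G3,7), (23,G2,8), (27,G3,9)
Step 2: Sum ranks within each group.
R_1 = 6.5 (n_1 = 3)
R_2 = 17 (n_2 = 3)
R_3 = 21.5 (n_3 = 3)
Step 3: H = 12/(N(N+1)) * sum(R_i^2/n_i) - 3(N+1)
     = 12/(9*10) * (6.5^2/3 + 17^2/3 + 21.5^2/3) - 3*10
     = 0.133333 * 264.5 - 30
     = 5.266667.
Step 4: Ties present; correction factor C = 1 - 12/(9^3 - 9) = 0.983333. Corrected H = 5.266667 / 0.983333 = 5.355932.
Step 5: Under H0, H ~ chi^2(2); p-value = 0.068703.
Step 6: alpha = 0.05. fail to reject H0.

H = 5.3559, df = 2, p = 0.068703, fail to reject H0.


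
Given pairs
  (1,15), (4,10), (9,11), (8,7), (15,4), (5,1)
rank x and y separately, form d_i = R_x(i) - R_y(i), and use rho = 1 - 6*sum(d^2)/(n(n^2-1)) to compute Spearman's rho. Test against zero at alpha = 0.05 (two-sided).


Step 1: Rank x and y separately (midranks; no ties here).
rank(x): 1->1, 4->2, 9->5, 8->4, 15->6, 5->3
rank(y): 15->6, 10->4, 11->5, 7->3, 4->2, 1->1
Step 2: d_i = R_x(i) - R_y(i); compute d_i^2.
  (1-6)^2=25, (2-4)^2=4, (5-5)^2=0, (4-3)^2=1, (6-2)^2=16, (3-1)^2=4
sum(d^2) = 50.
Step 3: rho = 1 - 6*50 / (6*(6^2 - 1)) = 1 - 300/210 = -0.428571.
Step 4: Under H0, t = rho * sqrt((n-2)/(1-rho^2)) = -0.9487 ~ t(4).
Step 5: Two-sided p-value from the t-distribution with 4 df = 0.396501.
Step 6: alpha = 0.05. fail to reject H0.

rho = -0.4286, p = 0.396501, fail to reject H0 at alpha = 0.05.


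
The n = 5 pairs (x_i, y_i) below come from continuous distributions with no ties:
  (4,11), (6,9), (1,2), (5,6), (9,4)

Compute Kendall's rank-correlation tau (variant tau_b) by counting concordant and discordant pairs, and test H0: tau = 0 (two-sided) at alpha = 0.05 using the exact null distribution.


Step 1: Enumerate the 10 unordered pairs (i,j) with i<j and classify each by sign(x_j-x_i) * sign(y_j-y_i).
  (1,2):dx=+2,dy=-2->D; (1,3):dx=-3,dy=-9->C; (1,4):dx=+1,dy=-5->D; (1,5):dx=+5,dy=-7->D
  (2,3):dx=-5,dy=-7->C; (2,4):dx=-1,dy=-3->C; (2,5):dx=+3,dy=-5->D; (3,4):dx=+4,dy=+4->C
  (3,5):dx=+8,dy=+2->C; (4,5):dx=+4,dy=-2->D
Step 2: C = 5, D = 5, total pairs = 10.
Step 3: tau = (C - D)/(n(n-1)/2) = (5 - 5)/10 = 0.000000.
Step 4: Exact two-sided p-value (enumerate n! = 120 permutations of y under H0): p = 1.000000.
Step 5: alpha = 0.05. fail to reject H0.

tau_b = 0.0000 (C=5, D=5), p = 1.000000, fail to reject H0.


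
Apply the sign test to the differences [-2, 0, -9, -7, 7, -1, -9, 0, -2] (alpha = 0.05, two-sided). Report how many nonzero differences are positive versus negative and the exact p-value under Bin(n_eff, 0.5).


Step 1: Discard zero differences. Original n = 9; n_eff = number of nonzero differences = 7.
Nonzero differences (with sign): -2, -9, -7, +7, -1, -9, -2
Step 2: Count signs: positive = 1, negative = 6.
Step 3: Under H0: P(positive) = 0.5, so the number of positives S ~ Bin(7, 0.5).
Step 4: Two-sided exact p-value = sum of Bin(7,0.5) probabilities at or below the observed probability = 0.125000.
Step 5: alpha = 0.05. fail to reject H0.

n_eff = 7, pos = 1, neg = 6, p = 0.125000, fail to reject H0.


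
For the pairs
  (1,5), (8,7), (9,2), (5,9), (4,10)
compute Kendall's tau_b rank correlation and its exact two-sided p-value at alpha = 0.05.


Step 1: Enumerate the 10 unordered pairs (i,j) with i<j and classify each by sign(x_j-x_i) * sign(y_j-y_i).
  (1,2):dx=+7,dy=+2->C; (1,3):dx=+8,dy=-3->D; (1,4):dx=+4,dy=+4->C; (1,5):dx=+3,dy=+5->C
  (2,3):dx=+1,dy=-5->D; (2,4):dx=-3,dy=+2->D; (2,5):dx=-4,dy=+3->D; (3,4):dx=-4,dy=+7->D
  (3,5):dx=-5,dy=+8->D; (4,5):dx=-1,dy=+1->D
Step 2: C = 3, D = 7, total pairs = 10.
Step 3: tau = (C - D)/(n(n-1)/2) = (3 - 7)/10 = -0.400000.
Step 4: Exact two-sided p-value (enumerate n! = 120 permutations of y under H0): p = 0.483333.
Step 5: alpha = 0.05. fail to reject H0.

tau_b = -0.4000 (C=3, D=7), p = 0.483333, fail to reject H0.


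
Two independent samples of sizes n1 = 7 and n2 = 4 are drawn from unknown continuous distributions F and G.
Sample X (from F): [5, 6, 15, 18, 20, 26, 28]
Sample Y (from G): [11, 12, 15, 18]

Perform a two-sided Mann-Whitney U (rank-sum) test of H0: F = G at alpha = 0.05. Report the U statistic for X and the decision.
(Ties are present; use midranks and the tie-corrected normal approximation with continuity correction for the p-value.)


Step 1: Combine and sort all 11 observations; assign midranks.
sorted (value, group): (5,X), (6,X), (11,Y), (12,Y), (15,X), (15,Y), (18,X), (18,Y), (20,X), (26,X), (28,X)
ranks: 5->1, 6->2, 11->3, 12->4, 15->5.5, 15->5.5, 18->7.5, 18->7.5, 20->9, 26->10, 28->11
Step 2: Rank sum for X: R1 = 1 + 2 + 5.5 + 7.5 + 9 + 10 + 11 = 46.
Step 3: U_X = R1 - n1(n1+1)/2 = 46 - 7*8/2 = 46 - 28 = 18.
       U_Y = n1*n2 - U_X = 28 - 18 = 10.
Step 4: Ties are present, so use the tie-corrected normal approximation (with continuity correction) for the p-value.
Step 5: p-value = 0.506393; compare to alpha = 0.05. fail to reject H0.

U_X = 18, p = 0.506393, fail to reject H0 at alpha = 0.05.


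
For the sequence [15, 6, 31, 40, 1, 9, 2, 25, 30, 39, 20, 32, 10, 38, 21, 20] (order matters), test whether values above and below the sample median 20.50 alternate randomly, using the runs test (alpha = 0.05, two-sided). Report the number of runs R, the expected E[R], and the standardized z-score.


Step 1: Compute median = 20.50; label A = above, B = below.
Labels in order: BBAABBBAAABABAAB  (n_A = 8, n_B = 8)
Step 2: Count runs R = 9.
Step 3: Under H0 (random ordering), E[R] = 2*n_A*n_B/(n_A+n_B) + 1 = 2*8*8/16 + 1 = 9.0000.
        Var[R] = 2*n_A*n_B*(2*n_A*n_B - n_A - n_B) / ((n_A+n_B)^2 * (n_A+n_B-1)) = 14336/3840 = 3.7333.
        SD[R] = 1.9322.
Step 4: R = E[R], so z = 0 with no continuity correction.
Step 5: Two-sided p-value via normal approximation = 2*(1 - Phi(|z|)) = 1.000000.
Step 6: alpha = 0.05. fail to reject H0.

R = 9, z = 0.0000, p = 1.000000, fail to reject H0.


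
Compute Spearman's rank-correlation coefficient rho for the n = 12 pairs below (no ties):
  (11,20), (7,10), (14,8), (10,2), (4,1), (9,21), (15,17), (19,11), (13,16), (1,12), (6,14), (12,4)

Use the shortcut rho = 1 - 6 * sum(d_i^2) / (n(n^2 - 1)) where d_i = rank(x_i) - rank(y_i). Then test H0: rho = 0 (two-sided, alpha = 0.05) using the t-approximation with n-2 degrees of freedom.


Step 1: Rank x and y separately (midranks; no ties here).
rank(x): 11->7, 7->4, 14->10, 10->6, 4->2, 9->5, 15->11, 19->12, 13->9, 1->1, 6->3, 12->8
rank(y): 20->11, 10->5, 8->4, 2->2, 1->1, 21->12, 17->10, 11->6, 16->9, 12->7, 14->8, 4->3
Step 2: d_i = R_x(i) - R_y(i); compute d_i^2.
  (7-11)^2=16, (4-5)^2=1, (10-4)^2=36, (6-2)^2=16, (2-1)^2=1, (5-12)^2=49, (11-10)^2=1, (12-6)^2=36, (9-9)^2=0, (1-7)^2=36, (3-8)^2=25, (8-3)^2=25
sum(d^2) = 242.
Step 3: rho = 1 - 6*242 / (12*(12^2 - 1)) = 1 - 1452/1716 = 0.153846.
Step 4: Under H0, t = rho * sqrt((n-2)/(1-rho^2)) = 0.4924 ~ t(10).
Step 5: Two-sided p-value from the t-distribution with 10 df = 0.633091.
Step 6: alpha = 0.05. fail to reject H0.

rho = 0.1538, p = 0.633091, fail to reject H0 at alpha = 0.05.


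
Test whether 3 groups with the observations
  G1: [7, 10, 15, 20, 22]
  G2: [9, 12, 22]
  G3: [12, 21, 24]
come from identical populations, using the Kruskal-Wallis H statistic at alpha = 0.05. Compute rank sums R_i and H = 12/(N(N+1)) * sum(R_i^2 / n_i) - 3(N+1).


Step 1: Combine all N = 11 observations and assign midranks.
sorted (value, group, rank): (7,G1,1), (9,G2,2), (10,G1,3), (12,G2,4.5), (12,G3,4.5), (15,G1,6), (20,G1,7), (21,G3,8), (22,G1,9.5), (22,G2,9.5), (24,G3,11)
Step 2: Sum ranks within each group.
R_1 = 26.5 (n_1 = 5)
R_2 = 16 (n_2 = 3)
R_3 = 23.5 (n_3 = 3)
Step 3: H = 12/(N(N+1)) * sum(R_i^2/n_i) - 3(N+1)
     = 12/(11*12) * (26.5^2/5 + 16^2/3 + 23.5^2/3) - 3*12
     = 0.090909 * 409.867 - 36
     = 1.260606.
Step 4: Ties present; correction factor C = 1 - 12/(11^3 - 11) = 0.990909. Corrected H = 1.260606 / 0.990909 = 1.272171.
Step 5: Under H0, H ~ chi^2(2); p-value = 0.529360.
Step 6: alpha = 0.05. fail to reject H0.

H = 1.2722, df = 2, p = 0.529360, fail to reject H0.


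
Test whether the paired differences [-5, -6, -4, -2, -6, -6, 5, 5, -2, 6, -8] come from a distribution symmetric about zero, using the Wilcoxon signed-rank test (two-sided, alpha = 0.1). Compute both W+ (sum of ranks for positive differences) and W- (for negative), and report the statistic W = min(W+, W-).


Step 1: Drop any zero differences (none here) and take |d_i|.
|d| = [5, 6, 4, 2, 6, 6, 5, 5, 2, 6, 8]
Step 2: Midrank |d_i| (ties get averaged ranks).
ranks: |5|->5, |6|->8.5, |4|->3, |2|->1.5, |6|->8.5, |6|->8.5, |5|->5, |5|->5, |2|->1.5, |6|->8.5, |8|->11
Step 3: Attach original signs; sum ranks with positive sign and with negative sign.
W+ = 5 + 5 + 8.5 = 18.5
W- = 5 + 8.5 + 3 + 1.5 + 8.5 + 8.5 + 1.5 + 11 = 47.5
(Check: W+ + W- = 66 should equal n(n+1)/2 = 66.)
Step 4: Test statistic W = min(W+, W-) = 18.5.
Step 5: Ties in |d|, so use the tie-corrected normal approximation.
        E[W] = n(n+1)/4 = 11*12/4 = 33.
        Tie groups: |d|=2 (t=2), |d|=5 (t=3), |d|=6 (t=4); sum(t^3 - t) = 90.
        Var[W] = n(n+1)(2n+1)/24 - sum(t^3-t)/48 = 3036/24 - 90/48 = 124.625.
        z = (W - E[W]) / sqrt(Var[W]) = (18.5 - 33) / 11.1636 = -1.2989.
        Two-sided p = 2*Phi(z) = 0.193989.
Step 6: alpha = 0.1. fail to reject H0.

W+ = 18.5, W- = 47.5, W = min = 18.5, p = 0.193989, fail to reject H0.
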